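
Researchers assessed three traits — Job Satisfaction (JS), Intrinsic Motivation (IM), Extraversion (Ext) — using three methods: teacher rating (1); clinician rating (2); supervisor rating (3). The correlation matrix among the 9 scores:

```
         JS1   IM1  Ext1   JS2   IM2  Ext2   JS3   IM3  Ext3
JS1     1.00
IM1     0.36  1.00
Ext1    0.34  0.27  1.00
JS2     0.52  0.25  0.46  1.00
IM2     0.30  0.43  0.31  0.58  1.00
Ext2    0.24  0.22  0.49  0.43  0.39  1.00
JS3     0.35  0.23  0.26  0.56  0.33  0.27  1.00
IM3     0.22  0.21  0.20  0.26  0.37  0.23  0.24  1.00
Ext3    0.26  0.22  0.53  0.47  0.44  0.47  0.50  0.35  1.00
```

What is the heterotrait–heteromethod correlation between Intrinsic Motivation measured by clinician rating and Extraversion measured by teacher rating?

0.31

Different traits and methods: r(IM2, Ext1) = 0.31.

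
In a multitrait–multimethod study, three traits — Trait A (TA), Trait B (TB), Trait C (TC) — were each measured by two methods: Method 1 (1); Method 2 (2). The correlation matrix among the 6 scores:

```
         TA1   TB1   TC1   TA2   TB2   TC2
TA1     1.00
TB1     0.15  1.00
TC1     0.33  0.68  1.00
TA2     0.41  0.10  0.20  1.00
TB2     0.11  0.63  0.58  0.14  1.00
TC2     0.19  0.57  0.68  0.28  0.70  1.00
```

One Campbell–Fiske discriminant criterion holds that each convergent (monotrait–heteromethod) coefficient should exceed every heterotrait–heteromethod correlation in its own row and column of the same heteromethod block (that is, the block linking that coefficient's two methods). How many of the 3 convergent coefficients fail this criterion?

Each convergent coefficient versus the relevant comparison correlations:
TA (methods 1·2): 0.41 vs {0.11, 0.10, 0.19, 0.20} → pass.
TB (methods 1·2): 0.63 vs {0.10, 0.11, 0.57, 0.58} → pass.
TC (methods 1·2): 0.68 vs {0.20, 0.19, 0.58, 0.57} → pass.
0 of 3 fail.

0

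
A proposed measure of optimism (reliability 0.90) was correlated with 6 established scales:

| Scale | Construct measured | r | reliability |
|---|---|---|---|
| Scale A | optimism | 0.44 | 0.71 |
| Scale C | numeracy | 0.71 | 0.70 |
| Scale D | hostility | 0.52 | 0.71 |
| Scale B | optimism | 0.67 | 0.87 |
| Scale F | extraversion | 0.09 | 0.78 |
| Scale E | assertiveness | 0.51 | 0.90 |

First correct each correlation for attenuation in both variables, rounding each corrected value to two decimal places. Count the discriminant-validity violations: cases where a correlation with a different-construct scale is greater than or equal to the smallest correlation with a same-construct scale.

3

Disattenuated r (r / √(r_scale · r_new)):
  Scale A (conv): 0.44 / √(0.71·0.90) = 0.55
  Scale C (disc): 0.71 / √(0.70·0.90) = 0.89
  Scale D (disc): 0.52 / √(0.71·0.90) = 0.65
  Scale B (conv): 0.67 / √(0.87·0.90) = 0.76
  Scale F (disc): 0.09 / √(0.78·0.90) = 0.11
  Scale E (disc): 0.51 / √(0.90·0.90) = 0.57
Smallest convergent = 0.55. Discriminant values: 0.89, 0.65, 0.11, 0.57; count ≥ 0.55 → 3.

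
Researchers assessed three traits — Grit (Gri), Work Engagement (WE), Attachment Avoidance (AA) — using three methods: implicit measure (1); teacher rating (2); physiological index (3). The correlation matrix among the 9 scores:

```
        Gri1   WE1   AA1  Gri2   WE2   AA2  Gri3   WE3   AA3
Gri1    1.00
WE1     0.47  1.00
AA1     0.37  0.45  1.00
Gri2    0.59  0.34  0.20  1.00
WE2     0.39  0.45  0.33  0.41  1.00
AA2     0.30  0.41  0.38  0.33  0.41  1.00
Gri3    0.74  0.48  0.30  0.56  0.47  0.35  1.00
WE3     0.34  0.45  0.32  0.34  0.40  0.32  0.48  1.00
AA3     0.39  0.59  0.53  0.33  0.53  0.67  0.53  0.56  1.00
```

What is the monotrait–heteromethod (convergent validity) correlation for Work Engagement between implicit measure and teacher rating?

Same trait (WE), different methods: r(WE1, WE2) = 0.45.

0.45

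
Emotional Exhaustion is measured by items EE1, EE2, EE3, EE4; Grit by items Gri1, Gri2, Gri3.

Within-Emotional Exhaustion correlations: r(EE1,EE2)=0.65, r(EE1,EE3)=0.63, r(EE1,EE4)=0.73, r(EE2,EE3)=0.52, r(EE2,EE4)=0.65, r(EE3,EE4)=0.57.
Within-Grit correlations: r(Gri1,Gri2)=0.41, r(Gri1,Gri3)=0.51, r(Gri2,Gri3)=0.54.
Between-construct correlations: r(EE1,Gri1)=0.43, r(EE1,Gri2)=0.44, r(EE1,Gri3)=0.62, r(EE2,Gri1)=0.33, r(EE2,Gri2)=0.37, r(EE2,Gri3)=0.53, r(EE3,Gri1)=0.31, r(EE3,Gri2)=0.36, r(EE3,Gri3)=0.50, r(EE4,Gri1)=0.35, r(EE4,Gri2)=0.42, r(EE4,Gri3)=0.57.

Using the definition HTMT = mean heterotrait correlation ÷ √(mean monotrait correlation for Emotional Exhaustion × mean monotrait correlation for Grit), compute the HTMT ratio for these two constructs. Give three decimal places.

Between-construct mean = 5.23/12 = 0.4358.
Mean within-EE = 3.75/6 = 0.6250; mean within-Gri = 1.46/3 = 0.4867.
Geometric mean = √(0.6250 × 0.4867) = 0.5515.
HTMT = 0.4358 / 0.5515 = 0.790.

0.790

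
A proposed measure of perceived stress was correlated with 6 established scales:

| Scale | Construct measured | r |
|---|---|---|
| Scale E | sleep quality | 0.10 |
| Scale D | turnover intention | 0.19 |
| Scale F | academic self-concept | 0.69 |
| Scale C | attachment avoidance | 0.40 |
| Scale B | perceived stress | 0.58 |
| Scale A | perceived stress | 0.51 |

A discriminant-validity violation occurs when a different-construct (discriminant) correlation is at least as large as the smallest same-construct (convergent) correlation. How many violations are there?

1

Convergent (same construct = perceived stress): Scale B, Scale A.
Smallest convergent = 0.51. Discriminant values: 0.10, 0.19, 0.69, 0.40; count ≥ 0.51 → 1.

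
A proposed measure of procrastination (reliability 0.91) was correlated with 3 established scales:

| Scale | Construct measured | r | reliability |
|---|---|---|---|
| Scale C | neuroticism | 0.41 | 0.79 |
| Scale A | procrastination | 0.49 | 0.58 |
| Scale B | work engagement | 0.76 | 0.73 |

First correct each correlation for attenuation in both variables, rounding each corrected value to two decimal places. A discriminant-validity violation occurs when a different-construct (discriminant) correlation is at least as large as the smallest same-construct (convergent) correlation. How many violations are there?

1

Disattenuated r (r / √(r_scale · r_new)):
  Scale C (disc): 0.41 / √(0.79·0.91) = 0.48
  Scale A (conv): 0.49 / √(0.58·0.91) = 0.67
  Scale B (disc): 0.76 / √(0.73·0.91) = 0.93
Smallest convergent = 0.67. Discriminant values: 0.48, 0.93; count ≥ 0.67 → 1.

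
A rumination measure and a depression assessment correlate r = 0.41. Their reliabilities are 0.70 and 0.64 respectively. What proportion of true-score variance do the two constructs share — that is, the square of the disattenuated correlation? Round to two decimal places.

0.38

Disattenuated r = 0.41 / √(0.70 × 0.64) = 0.41 / 0.6693 = 0.6126.
Shared true-score variance = 0.6126² = 0.3753 ≈ 0.38.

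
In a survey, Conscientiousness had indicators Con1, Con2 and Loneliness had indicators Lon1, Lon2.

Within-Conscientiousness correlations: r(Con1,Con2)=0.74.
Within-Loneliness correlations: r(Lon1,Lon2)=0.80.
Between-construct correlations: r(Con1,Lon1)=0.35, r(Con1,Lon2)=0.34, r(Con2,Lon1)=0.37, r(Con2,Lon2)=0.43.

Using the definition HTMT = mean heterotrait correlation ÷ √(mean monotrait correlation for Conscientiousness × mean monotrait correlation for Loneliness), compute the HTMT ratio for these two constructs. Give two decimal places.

Mean between = 1.49/4 = 0.3725.
Mean within-Con = 0.74/1 = 0.7400; mean within-Lon = 0.80/1 = 0.8000.
Geometric mean = √(0.7400 × 0.8000) = 0.7694.
HTMT = 0.3725 / 0.7694 = 0.48.

0.48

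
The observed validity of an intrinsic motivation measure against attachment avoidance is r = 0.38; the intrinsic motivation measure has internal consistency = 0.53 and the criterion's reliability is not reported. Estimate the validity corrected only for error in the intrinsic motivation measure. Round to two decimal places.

Single correction: r_c = r_obs / √r_xx = 0.38 / √0.53 = 0.38 / 0.7280 ≈ 0.52.

0.52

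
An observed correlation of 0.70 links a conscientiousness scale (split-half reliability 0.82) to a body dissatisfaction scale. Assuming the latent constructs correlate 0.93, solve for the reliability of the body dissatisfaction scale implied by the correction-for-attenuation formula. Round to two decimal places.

0.69

r_true = r_obs / √(r_xx · r_yy) ⇒ 0.93 = 0.70 / √(0.82 · r_yy).
√(0.82 · r_yy) = 0.70 / 0.93 = 0.7527; 0.82 · r_yy = 0.5666; r_yy = 0.5666 / 0.82 ≈ 0.69.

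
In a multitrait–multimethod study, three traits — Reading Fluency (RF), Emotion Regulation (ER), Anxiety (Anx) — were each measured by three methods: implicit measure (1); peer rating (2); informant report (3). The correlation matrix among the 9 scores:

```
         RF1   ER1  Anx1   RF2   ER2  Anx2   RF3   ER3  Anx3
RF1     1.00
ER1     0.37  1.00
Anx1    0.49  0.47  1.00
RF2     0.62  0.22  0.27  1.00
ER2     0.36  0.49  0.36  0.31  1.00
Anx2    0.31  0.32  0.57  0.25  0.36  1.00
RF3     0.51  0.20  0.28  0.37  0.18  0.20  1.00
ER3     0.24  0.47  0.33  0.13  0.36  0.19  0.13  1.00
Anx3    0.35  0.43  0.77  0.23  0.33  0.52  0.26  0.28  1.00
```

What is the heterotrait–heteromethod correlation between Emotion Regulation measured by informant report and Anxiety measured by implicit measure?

Different traits and methods: r(ER3, Anx1) = 0.33.

0.33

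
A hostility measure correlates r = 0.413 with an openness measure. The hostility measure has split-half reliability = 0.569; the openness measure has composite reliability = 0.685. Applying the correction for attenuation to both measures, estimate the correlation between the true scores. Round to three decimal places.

0.662

r_true = r_obs / √(r_xx · r_yy) = 0.413 / √(0.569 × 0.685) = 0.413 / √0.389765 = 0.413 / 0.6243 ≈ 0.662.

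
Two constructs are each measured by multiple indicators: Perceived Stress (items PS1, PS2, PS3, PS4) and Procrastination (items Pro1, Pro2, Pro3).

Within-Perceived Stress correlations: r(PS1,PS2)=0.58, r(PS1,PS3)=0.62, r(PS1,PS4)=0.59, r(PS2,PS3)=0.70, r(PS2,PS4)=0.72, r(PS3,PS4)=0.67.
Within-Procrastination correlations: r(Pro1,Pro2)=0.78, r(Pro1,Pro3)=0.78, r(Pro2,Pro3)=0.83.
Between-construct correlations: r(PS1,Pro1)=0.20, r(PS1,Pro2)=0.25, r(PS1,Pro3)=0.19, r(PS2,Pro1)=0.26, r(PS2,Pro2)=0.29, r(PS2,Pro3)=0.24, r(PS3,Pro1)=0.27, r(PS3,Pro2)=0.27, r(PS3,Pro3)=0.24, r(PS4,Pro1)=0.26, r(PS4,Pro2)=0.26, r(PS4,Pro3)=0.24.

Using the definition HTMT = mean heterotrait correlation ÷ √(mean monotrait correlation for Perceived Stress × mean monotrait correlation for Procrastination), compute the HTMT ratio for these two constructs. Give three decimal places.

0.345

Mean between = 2.97/12 = 0.2475.
Mean within-PS = 3.88/6 = 0.6467; mean within-Pro = 2.39/3 = 0.7967.
Geometric mean = √(0.6467 × 0.7967) = 0.7178.
HTMT = 0.2475 / 0.7178 = 0.345.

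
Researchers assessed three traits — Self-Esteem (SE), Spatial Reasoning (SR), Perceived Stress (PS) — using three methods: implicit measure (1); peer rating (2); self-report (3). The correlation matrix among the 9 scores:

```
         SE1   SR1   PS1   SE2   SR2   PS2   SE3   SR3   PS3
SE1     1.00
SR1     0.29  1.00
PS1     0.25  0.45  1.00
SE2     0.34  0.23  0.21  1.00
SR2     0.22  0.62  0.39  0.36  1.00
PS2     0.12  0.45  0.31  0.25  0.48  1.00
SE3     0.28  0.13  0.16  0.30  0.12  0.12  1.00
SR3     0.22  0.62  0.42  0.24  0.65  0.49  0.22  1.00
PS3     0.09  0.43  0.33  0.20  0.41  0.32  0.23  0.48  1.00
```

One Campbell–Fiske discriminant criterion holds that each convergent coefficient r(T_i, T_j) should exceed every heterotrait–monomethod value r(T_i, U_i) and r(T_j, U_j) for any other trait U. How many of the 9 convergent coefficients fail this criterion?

Checking each validity diagonal entry against its comparison values:
SE (methods 1·2): 0.34 vs {0.29, 0.36, 0.25, 0.25} → fail.
SE (methods 1·3): 0.28 vs {0.29, 0.22, 0.25, 0.23} → fail.
SE (methods 2·3): 0.30 vs {0.36, 0.22, 0.25, 0.23} → fail.
SR (methods 1·2): 0.62 vs {0.29, 0.36, 0.45, 0.48} → pass.
SR (methods 1·3): 0.62 vs {0.29, 0.22, 0.45, 0.48} → pass.
SR (methods 2·3): 0.65 vs {0.36, 0.22, 0.48, 0.48} → pass.
PS (methods 1·2): 0.31 vs {0.25, 0.25, 0.45, 0.48} → fail.
PS (methods 1·3): 0.33 vs {0.25, 0.23, 0.45, 0.48} → fail.
PS (methods 2·3): 0.32 vs {0.25, 0.23, 0.48, 0.48} → fail.
6 of 9 fail.

6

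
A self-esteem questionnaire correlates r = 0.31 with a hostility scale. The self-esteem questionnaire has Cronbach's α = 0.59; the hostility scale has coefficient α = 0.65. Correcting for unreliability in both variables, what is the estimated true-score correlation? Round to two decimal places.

0.50

r_true = r_obs / √(r_xx · r_yy) = 0.31 / √(0.59 × 0.65) = 0.31 / √0.3835 = 0.31 / 0.6193 ≈ 0.50.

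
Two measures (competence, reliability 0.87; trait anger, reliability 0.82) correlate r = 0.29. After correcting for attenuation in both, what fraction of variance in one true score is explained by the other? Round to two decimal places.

Disattenuated r = 0.29 / √(0.87 × 0.82) = 0.29 / 0.8446 = 0.3434.
Shared true-score variance = 0.3434² = 0.1179 ≈ 0.12.

0.12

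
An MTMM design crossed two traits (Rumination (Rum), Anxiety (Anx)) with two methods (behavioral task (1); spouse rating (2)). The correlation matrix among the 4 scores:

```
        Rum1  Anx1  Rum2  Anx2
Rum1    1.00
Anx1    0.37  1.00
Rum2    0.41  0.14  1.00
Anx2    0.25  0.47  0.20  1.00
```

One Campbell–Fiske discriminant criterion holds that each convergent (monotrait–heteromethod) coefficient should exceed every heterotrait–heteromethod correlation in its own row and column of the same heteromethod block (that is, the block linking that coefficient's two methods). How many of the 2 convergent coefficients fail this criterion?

0

Each convergent coefficient versus the relevant comparison correlations:
Rum (methods 1·2): 0.41 vs {0.25, 0.14} → pass.
Anx (methods 1·2): 0.47 vs {0.14, 0.25} → pass.
0 of 2 fail.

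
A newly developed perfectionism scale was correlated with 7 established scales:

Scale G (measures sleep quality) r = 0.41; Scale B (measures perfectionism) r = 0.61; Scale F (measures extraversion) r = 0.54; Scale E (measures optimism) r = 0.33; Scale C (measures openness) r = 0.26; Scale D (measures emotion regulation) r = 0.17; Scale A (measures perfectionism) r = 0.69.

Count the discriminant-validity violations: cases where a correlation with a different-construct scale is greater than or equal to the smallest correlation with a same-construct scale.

Convergent (same construct = perfectionism): Scale B, Scale A.
Smallest convergent = 0.61. Discriminant values: 0.41, 0.54, 0.33, 0.26, 0.17; count ≥ 0.61 → 0.

0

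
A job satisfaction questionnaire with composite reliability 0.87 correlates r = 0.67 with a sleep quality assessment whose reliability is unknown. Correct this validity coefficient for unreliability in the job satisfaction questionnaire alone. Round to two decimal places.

Single correction: r_c = r_obs / √r_xx = 0.67 / √0.87 = 0.67 / 0.9327 ≈ 0.72.

0.72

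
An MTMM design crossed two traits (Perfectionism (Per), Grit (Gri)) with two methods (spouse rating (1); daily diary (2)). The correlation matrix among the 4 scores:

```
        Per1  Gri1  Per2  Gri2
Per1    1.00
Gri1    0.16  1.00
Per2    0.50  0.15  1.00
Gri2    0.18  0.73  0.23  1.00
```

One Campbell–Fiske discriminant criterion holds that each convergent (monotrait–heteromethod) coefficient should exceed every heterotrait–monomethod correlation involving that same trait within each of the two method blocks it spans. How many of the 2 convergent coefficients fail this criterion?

Checking each validity diagonal entry against its comparison values:
Per (methods 1·2): 0.50 vs {0.16, 0.23} → pass.
Gri (methods 1·2): 0.73 vs {0.16, 0.23} → pass.
0 of 2 fail.

0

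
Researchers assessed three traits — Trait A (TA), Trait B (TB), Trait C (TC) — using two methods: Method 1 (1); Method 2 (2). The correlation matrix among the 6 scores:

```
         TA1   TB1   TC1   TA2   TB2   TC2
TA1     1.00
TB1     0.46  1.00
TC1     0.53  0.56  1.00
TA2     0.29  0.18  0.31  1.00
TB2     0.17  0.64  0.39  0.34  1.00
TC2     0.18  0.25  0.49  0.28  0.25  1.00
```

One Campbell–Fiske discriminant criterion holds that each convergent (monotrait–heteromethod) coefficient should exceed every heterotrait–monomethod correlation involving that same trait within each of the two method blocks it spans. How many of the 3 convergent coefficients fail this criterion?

2

Each convergent coefficient versus the relevant comparison correlations:
TA (methods 1·2): 0.29 vs {0.46, 0.34, 0.53, 0.28} → fail.
TB (methods 1·2): 0.64 vs {0.46, 0.34, 0.56, 0.25} → pass.
TC (methods 1·2): 0.49 vs {0.53, 0.28, 0.56, 0.25} → fail.
2 of 3 fail.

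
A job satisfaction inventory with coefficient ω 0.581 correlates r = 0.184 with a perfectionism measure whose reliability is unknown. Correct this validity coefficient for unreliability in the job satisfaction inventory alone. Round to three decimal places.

Single correction: r_c = r_obs / √r_xx = 0.184 / √0.581 = 0.184 / 0.7622 ≈ 0.241.

0.241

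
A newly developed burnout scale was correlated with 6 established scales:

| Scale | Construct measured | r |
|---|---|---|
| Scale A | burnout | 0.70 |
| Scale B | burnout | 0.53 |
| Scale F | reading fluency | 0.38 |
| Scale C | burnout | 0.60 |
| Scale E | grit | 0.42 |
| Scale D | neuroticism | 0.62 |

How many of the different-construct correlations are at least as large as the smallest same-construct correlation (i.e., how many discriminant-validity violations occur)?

Convergent (same construct = burnout): Scale A, Scale B, Scale C.
Smallest convergent = 0.53. Discriminant values: 0.38, 0.42, 0.62; count ≥ 0.53 → 1.

1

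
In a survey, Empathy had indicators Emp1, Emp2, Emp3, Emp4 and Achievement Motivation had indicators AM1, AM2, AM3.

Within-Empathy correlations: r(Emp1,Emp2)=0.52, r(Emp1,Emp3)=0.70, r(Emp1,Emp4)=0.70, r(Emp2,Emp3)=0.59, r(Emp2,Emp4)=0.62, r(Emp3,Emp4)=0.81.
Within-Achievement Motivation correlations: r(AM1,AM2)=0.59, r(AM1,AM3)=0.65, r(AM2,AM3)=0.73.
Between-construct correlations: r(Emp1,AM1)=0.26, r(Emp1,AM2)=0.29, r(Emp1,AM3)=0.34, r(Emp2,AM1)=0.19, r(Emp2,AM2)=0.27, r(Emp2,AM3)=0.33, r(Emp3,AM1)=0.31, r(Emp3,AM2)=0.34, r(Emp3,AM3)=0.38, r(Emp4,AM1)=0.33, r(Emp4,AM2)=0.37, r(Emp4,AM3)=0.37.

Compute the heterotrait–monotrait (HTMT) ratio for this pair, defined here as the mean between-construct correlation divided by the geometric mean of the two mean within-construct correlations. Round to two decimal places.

0.48

Mean heterotrait r = 3.78/12 = 0.3150.
Mean within-Emp = 3.94/6 = 0.6567; mean within-AM = 1.97/3 = 0.6567.
Geometric mean = √(0.6567 × 0.6567) = 0.6567.
HTMT = 0.3150 / 0.6567 = 0.48.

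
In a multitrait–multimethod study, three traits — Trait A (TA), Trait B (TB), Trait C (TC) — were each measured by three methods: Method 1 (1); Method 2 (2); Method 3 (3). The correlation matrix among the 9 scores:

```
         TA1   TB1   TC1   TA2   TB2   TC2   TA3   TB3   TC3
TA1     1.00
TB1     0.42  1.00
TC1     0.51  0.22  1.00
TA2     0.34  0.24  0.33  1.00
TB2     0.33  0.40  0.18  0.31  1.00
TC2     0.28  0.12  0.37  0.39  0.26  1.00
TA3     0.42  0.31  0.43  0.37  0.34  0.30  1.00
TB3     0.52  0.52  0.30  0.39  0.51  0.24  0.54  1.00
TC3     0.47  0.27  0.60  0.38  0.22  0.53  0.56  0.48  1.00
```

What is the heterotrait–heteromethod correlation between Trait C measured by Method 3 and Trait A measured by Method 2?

Different traits and methods: r(TC3, TA2) = 0.38.

0.38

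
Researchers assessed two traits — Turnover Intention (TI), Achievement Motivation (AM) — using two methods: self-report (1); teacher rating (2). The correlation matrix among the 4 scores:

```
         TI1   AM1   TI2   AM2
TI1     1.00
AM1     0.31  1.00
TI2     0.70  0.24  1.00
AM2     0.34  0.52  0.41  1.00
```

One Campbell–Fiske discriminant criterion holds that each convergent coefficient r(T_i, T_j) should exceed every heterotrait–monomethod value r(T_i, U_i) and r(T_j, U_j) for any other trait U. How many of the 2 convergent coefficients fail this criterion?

Checking each validity diagonal entry against its comparison values:
TI (methods 1·2): 0.70 vs {0.31, 0.41} → pass.
AM (methods 1·2): 0.52 vs {0.31, 0.41} → pass.
0 of 2 fail.

0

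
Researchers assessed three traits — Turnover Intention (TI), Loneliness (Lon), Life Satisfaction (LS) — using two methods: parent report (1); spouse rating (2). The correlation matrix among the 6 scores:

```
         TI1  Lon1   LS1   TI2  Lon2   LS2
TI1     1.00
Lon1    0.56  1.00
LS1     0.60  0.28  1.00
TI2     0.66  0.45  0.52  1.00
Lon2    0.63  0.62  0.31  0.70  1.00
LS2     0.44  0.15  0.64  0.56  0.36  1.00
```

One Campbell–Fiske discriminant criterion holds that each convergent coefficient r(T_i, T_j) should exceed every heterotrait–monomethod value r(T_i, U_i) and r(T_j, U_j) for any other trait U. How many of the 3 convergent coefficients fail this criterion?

2

Each convergent coefficient versus the relevant comparison correlations:
TI (methods 1·2): 0.66 vs {0.56, 0.70, 0.60, 0.56} → fail.
Lon (methods 1·2): 0.62 vs {0.56, 0.70, 0.28, 0.36} → fail.
LS (methods 1·2): 0.64 vs {0.60, 0.56, 0.28, 0.36} → pass.
2 of 3 fail.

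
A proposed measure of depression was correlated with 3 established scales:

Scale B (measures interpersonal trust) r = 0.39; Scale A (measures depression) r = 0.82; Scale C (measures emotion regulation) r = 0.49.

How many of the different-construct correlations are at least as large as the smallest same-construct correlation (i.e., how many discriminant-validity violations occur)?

Convergent (same construct = depression): Scale A.
Smallest convergent = 0.82. Discriminant values: 0.39, 0.49; count ≥ 0.82 → 0.

0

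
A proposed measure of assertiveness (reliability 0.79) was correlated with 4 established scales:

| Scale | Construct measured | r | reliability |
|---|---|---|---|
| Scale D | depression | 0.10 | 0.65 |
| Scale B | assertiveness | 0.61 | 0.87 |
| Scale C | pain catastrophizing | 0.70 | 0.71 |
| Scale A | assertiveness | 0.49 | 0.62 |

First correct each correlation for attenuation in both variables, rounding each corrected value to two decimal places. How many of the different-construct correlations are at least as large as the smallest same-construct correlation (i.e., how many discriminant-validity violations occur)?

Disattenuated r (r / √(r_scale · r_new)):
  Scale D (disc): 0.10 / √(0.65·0.79) = 0.14
  Scale B (conv): 0.61 / √(0.87·0.79) = 0.74
  Scale C (disc): 0.70 / √(0.71·0.79) = 0.93
  Scale A (conv): 0.49 / √(0.62·0.79) = 0.70
Smallest convergent = 0.70. Discriminant values: 0.14, 0.93; count ≥ 0.70 → 1.

1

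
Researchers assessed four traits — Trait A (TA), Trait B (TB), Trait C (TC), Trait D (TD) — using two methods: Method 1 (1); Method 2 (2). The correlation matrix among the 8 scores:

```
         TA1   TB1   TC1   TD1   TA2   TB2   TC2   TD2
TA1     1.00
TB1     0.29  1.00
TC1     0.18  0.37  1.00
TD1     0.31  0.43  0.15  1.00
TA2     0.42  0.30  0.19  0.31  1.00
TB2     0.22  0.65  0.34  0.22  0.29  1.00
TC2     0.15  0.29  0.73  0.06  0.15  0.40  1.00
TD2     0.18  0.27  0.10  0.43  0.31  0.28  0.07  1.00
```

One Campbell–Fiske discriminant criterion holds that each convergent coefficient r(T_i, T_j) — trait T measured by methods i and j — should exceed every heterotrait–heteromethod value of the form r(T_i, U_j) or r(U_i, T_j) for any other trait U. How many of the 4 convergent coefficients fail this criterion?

0

Each convergent coefficient versus the relevant comparison correlations:
TA (methods 1·2): 0.42 vs {0.22, 0.30, 0.15, 0.19, 0.18, 0.31} → pass.
TB (methods 1·2): 0.65 vs {0.30, 0.22, 0.29, 0.34, 0.27, 0.22} → pass.
TC (methods 1·2): 0.73 vs {0.19, 0.15, 0.34, 0.29, 0.10, 0.06} → pass.
TD (methods 1·2): 0.43 vs {0.31, 0.18, 0.22, 0.27, 0.06, 0.10} → pass.
0 of 4 fail.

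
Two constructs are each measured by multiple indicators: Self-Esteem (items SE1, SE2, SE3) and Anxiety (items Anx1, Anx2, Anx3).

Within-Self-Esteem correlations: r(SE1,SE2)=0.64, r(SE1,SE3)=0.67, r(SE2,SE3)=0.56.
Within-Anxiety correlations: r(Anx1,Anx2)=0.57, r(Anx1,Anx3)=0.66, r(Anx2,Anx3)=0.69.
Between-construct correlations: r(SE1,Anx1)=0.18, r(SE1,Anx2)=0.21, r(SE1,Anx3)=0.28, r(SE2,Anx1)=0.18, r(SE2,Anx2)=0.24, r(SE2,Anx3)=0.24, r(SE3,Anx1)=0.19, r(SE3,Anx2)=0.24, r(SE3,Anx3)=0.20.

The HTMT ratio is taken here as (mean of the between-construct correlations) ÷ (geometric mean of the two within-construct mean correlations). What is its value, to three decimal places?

0.345

Mean between = 1.96/9 = 0.2178.
Mean within-SE = 1.87/3 = 0.6233; mean within-Anx = 1.92/3 = 0.6400.
Geometric mean = √(0.6233 × 0.6400) = 0.6316.
HTMT = 0.2178 / 0.6316 = 0.345.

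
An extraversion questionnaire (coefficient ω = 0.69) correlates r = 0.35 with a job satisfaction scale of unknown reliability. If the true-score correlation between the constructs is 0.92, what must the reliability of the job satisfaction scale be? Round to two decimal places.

r_true = r_obs / √(r_xx · r_yy) ⇒ 0.92 = 0.35 / √(0.69 · r_yy).
√(0.69 · r_yy) = 0.35 / 0.92 = 0.3804; 0.69 · r_yy = 0.1447; r_yy = 0.1447 / 0.69 ≈ 0.21.

0.21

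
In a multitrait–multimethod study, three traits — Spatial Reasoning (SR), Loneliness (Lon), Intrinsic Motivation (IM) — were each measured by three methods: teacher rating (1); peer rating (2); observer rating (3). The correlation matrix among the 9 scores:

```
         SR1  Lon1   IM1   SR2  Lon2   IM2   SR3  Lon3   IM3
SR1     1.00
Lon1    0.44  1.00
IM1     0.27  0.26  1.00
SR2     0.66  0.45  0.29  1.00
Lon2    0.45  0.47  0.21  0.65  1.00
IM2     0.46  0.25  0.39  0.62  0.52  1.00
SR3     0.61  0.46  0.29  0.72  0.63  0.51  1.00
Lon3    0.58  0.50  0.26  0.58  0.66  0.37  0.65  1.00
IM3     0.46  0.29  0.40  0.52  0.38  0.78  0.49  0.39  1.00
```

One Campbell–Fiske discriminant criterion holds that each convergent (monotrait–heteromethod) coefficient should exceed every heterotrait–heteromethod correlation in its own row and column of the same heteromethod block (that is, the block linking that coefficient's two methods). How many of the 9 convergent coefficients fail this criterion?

3

Checking each validity diagonal entry against its comparison values:
SR (methods 1·2): 0.66 vs {0.45, 0.45, 0.46, 0.29} → pass.
SR (methods 1·3): 0.61 vs {0.58, 0.46, 0.46, 0.29} → pass.
SR (methods 2·3): 0.72 vs {0.58, 0.63, 0.52, 0.51} → pass.
Lon (methods 1·2): 0.47 vs {0.45, 0.45, 0.25, 0.21} → pass.
Lon (methods 1·3): 0.50 vs {0.46, 0.58, 0.29, 0.26} → fail.
Lon (methods 2·3): 0.66 vs {0.63, 0.58, 0.38, 0.37} → pass.
IM (methods 1·2): 0.39 vs {0.29, 0.46, 0.21, 0.25} → fail.
IM (methods 1·3): 0.40 vs {0.29, 0.46, 0.26, 0.29} → fail.
IM (methods 2·3): 0.78 vs {0.51, 0.52, 0.37, 0.38} → pass.
3 of 9 fail.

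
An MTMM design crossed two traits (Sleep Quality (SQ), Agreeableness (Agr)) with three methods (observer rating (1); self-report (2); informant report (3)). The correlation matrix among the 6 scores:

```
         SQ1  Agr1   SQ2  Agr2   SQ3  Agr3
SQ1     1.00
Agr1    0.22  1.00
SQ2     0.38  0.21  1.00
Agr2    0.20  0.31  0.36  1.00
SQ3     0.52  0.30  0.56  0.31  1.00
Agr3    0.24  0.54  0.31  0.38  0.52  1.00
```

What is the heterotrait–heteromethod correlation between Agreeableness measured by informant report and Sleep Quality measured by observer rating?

Different traits and methods: r(Agr3, SQ1) = 0.24.

0.24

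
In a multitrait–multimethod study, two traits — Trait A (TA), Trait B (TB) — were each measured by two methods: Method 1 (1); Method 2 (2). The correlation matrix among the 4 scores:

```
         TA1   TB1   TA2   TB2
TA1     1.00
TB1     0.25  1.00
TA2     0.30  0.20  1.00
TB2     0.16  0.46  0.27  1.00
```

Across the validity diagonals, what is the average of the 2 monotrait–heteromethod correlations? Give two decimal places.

Convergent values: 0.30, 0.46; mean = 0.76/2 = 0.38.

0.38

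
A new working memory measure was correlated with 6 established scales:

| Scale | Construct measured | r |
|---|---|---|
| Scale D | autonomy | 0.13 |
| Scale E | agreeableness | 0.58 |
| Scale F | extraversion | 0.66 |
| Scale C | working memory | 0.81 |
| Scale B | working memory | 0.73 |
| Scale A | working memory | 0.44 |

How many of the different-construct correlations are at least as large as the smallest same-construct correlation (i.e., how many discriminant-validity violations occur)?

2

Convergent (same construct = working memory): Scale C, Scale B, Scale A.
Smallest convergent = 0.44. Discriminant values: 0.13, 0.58, 0.66; count ≥ 0.44 → 2.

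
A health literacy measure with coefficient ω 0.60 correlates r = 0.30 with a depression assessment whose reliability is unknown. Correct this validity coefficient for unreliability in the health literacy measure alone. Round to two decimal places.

0.39

Single correction: r_c = r_obs / √r_xx = 0.30 / √0.60 = 0.30 / 0.7746 ≈ 0.39.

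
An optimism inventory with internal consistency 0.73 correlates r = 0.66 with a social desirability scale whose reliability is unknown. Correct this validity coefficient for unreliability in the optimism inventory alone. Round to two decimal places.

0.77

Single correction: r_c = r_obs / √r_xx = 0.66 / √0.73 = 0.66 / 0.8544 ≈ 0.77.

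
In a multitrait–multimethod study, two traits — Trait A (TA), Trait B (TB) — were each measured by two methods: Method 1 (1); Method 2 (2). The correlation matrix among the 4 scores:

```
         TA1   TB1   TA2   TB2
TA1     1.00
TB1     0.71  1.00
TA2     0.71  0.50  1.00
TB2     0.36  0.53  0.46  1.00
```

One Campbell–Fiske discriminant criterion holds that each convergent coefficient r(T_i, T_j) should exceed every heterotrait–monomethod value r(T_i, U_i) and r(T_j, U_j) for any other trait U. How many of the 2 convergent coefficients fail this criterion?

2

Checking each validity diagonal entry against its comparison values:
TA (methods 1·2): 0.71 vs {0.71, 0.46} → fail.
TB (methods 1·2): 0.53 vs {0.71, 0.46} → fail.
2 of 2 fail.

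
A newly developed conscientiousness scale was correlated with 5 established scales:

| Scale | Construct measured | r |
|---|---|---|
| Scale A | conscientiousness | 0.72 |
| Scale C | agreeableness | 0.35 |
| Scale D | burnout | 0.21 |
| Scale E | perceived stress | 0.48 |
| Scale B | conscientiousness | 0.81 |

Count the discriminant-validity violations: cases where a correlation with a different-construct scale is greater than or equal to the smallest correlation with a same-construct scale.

Convergent (same construct = conscientiousness): Scale A, Scale B.
Smallest convergent = 0.72. Discriminant values: 0.35, 0.21, 0.48; count ≥ 0.72 → 0.

0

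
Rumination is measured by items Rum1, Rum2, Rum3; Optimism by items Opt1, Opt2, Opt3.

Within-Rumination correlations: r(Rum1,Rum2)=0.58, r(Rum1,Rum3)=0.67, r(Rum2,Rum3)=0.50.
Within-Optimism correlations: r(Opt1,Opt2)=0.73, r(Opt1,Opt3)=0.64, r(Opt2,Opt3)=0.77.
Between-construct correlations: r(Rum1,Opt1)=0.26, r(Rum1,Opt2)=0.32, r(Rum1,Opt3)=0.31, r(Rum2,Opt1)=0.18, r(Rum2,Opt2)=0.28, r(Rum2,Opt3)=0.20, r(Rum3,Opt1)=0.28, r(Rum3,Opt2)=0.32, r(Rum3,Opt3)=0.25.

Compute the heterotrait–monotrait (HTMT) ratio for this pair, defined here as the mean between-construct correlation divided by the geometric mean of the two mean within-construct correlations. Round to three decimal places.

Between-construct mean = 2.40/9 = 0.2667.
Mean within-Rum = 1.75/3 = 0.5833; mean within-Opt = 2.14/3 = 0.7133.
Geometric mean = √(0.5833 × 0.7133) = 0.6450.
HTMT = 0.2667 / 0.6450 = 0.413.

0.413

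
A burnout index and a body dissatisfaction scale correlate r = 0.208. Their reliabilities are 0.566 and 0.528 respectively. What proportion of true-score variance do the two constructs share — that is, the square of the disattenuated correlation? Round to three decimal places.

0.145

Disattenuated r = 0.208 / √(0.566 × 0.528) = 0.208 / 0.5467 = 0.3805.
Shared true-score variance = 0.3805² = 0.1448 ≈ 0.145.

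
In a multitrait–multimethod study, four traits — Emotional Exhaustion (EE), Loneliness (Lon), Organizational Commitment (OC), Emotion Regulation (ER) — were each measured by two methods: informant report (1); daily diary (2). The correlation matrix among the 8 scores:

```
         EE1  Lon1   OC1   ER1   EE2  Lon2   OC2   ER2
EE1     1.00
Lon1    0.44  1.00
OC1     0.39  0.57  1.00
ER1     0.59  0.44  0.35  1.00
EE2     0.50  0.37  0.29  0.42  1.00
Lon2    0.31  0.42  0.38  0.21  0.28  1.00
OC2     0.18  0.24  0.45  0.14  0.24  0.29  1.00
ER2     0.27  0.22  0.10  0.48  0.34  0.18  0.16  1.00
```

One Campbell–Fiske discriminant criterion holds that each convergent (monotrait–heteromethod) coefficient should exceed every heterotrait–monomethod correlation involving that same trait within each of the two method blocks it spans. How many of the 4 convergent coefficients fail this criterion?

4

Checking each validity diagonal entry against its comparison values:
EE (methods 1·2): 0.50 vs {0.44, 0.28, 0.39, 0.24, 0.59, 0.34} → fail.
Lon (methods 1·2): 0.42 vs {0.44, 0.28, 0.57, 0.29, 0.44, 0.18} → fail.
OC (methods 1·2): 0.45 vs {0.39, 0.24, 0.57, 0.29, 0.35, 0.16} → fail.
ER (methods 1·2): 0.48 vs {0.59, 0.34, 0.44, 0.18, 0.35, 0.16} → fail.
4 of 4 fail.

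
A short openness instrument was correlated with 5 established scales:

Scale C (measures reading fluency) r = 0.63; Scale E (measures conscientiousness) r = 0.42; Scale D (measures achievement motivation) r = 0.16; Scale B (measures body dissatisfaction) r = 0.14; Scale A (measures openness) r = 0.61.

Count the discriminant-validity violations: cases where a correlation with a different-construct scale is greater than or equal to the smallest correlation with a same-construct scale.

1

Convergent (same construct = openness): Scale A.
Smallest convergent = 0.61. Discriminant values: 0.63, 0.42, 0.16, 0.14; count ≥ 0.61 → 1.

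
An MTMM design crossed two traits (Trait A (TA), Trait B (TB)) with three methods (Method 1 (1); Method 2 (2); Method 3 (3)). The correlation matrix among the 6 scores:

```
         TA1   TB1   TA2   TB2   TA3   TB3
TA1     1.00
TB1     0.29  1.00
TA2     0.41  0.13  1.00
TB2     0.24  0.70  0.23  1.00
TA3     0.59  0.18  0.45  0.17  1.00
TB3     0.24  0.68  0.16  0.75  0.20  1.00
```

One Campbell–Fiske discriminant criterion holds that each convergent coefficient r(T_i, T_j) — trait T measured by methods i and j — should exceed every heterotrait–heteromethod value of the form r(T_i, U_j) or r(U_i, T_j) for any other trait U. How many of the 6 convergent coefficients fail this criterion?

0

Each convergent coefficient versus the relevant comparison correlations:
TA (methods 1·2): 0.41 vs {0.24, 0.13} → pass.
TA (methods 1·3): 0.59 vs {0.24, 0.18} → pass.
TA (methods 2·3): 0.45 vs {0.16, 0.17} → pass.
TB (methods 1·2): 0.70 vs {0.13, 0.24} → pass.
TB (methods 1·3): 0.68 vs {0.18, 0.24} → pass.
TB (methods 2·3): 0.75 vs {0.17, 0.16} → pass.
0 of 6 fail.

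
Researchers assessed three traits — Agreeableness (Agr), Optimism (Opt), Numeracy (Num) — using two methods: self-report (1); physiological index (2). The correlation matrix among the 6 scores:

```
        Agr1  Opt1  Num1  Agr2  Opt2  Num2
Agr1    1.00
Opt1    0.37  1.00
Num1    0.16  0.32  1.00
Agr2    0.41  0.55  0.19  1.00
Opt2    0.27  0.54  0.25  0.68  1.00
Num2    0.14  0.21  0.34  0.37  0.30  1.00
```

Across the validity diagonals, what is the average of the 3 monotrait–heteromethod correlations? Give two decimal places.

0.43

Convergent values: 0.41, 0.54, 0.34; mean = 1.29/3 = 0.43.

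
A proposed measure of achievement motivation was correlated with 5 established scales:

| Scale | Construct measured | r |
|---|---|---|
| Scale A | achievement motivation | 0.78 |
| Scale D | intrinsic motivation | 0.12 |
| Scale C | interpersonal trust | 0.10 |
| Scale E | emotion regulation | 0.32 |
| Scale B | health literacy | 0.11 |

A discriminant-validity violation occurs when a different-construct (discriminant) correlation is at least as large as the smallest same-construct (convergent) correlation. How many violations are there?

0

Convergent (same construct = achievement motivation): Scale A.
Smallest convergent = 0.78. Discriminant values: 0.12, 0.10, 0.32, 0.11; count ≥ 0.78 → 0.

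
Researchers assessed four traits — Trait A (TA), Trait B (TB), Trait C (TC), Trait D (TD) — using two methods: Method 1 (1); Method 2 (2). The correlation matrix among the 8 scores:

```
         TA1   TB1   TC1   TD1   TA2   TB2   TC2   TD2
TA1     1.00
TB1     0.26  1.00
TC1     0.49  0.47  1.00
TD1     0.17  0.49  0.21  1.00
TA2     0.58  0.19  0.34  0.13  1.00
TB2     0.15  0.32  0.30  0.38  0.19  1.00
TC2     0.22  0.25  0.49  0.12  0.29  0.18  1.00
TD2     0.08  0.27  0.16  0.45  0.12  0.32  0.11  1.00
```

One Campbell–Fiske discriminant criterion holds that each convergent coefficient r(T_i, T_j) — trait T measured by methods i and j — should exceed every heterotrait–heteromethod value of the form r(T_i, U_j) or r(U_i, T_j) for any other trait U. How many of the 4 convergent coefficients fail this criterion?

1

Convergent coefficients and their comparison sets:
TA (methods 1·2): 0.58 vs {0.15, 0.19, 0.22, 0.34, 0.08, 0.13} → pass.
TB (methods 1·2): 0.32 vs {0.19, 0.15, 0.25, 0.30, 0.27, 0.38} → fail.
TC (methods 1·2): 0.49 vs {0.34, 0.22, 0.30, 0.25, 0.16, 0.12} → pass.
TD (methods 1·2): 0.45 vs {0.13, 0.08, 0.38, 0.27, 0.12, 0.16} → pass.
1 of 4 fail.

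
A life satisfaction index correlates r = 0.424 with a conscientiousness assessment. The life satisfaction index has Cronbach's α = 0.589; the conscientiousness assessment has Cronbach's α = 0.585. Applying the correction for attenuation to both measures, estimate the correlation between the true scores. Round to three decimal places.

r_true = r_obs / √(r_xx · r_yy) = 0.424 / √(0.589 × 0.585) = 0.424 / √0.344565 = 0.424 / 0.5870 ≈ 0.722.

0.722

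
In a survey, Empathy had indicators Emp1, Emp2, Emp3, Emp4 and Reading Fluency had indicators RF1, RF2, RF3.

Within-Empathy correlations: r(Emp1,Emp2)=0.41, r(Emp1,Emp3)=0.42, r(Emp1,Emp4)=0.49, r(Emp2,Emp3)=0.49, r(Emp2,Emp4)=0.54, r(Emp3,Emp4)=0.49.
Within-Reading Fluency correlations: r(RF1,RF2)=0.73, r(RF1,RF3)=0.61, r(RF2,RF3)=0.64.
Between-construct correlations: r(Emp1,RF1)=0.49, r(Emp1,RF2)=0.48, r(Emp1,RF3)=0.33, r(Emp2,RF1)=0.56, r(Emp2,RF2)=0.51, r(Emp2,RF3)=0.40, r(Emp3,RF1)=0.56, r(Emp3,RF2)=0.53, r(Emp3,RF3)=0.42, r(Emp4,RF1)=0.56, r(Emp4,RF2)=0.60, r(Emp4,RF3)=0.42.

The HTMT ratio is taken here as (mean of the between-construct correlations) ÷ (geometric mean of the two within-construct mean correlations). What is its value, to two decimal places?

Between-construct mean = 5.86/12 = 0.4883.
Mean within-Emp = 2.84/6 = 0.4733; mean within-RF = 1.98/3 = 0.6600.
Geometric mean = √(0.4733 × 0.6600) = 0.5589.
HTMT = 0.4883 / 0.5589 = 0.87.

0.87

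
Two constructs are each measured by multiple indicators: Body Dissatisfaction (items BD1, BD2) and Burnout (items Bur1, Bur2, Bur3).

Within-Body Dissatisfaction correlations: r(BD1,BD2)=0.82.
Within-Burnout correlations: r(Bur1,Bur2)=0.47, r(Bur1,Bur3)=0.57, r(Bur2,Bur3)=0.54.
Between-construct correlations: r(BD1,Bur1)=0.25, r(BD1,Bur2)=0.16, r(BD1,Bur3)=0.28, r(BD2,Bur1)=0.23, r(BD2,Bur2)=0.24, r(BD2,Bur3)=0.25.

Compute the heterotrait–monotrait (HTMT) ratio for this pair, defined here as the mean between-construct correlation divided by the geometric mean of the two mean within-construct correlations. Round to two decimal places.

0.36

Mean heterotrait r = 1.41/6 = 0.2350.
Mean within-BD = 0.82/1 = 0.8200; mean within-Bur = 1.58/3 = 0.5267.
Geometric mean = √(0.8200 × 0.5267) = 0.6572.
HTMT = 0.2350 / 0.6572 = 0.36.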